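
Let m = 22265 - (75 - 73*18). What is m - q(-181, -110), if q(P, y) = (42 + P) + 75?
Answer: 23568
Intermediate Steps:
q(P, y) = 117 + P
m = 23504 (m = 22265 - (75 - 1314) = 22265 - 1*(-1239) = 22265 + 1239 = 23504)
m - q(-181, -110) = 23504 - (117 - 181) = 23504 - 1*(-64) = 23504 + 64 = 23568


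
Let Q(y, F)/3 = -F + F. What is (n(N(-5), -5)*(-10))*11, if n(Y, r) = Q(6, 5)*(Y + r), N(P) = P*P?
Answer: 0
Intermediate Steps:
Q(y, F) = 0 (Q(y, F) = 3*(-F + F) = 3*0 = 0)
N(P) = P²
n(Y, r) = 0 (n(Y, r) = 0*(Y + r) = 0)
(n(N(-5), -5)*(-10))*11 = (0*(-10))*11 = 0*11 = 0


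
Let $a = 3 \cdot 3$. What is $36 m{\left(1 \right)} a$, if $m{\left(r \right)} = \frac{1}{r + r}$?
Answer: $162$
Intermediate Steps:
$m{\left(r \right)} = \frac{1}{2 r}$
$a = 9$
$36 m{\left(1 \right)} a = 36 \frac{1}{2 \cdot 1} \cdot 9 = 36 \cdot \frac{1}{2} \cdot 1 \cdot 9 = 36 \cdot \frac{1}{2} \cdot 9 = 18 \cdot 9 = 162$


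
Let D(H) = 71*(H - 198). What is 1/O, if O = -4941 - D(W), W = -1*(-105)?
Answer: 1/1662 ≈ 0.00060168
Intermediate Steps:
W = 105
D(H) = -14058 + 71*H (D(H) = 71*(-198 + H) = -14058 + 71*H)
O = 1662 (O = -4941 - (-14058 + 71*105) = -4941 - (-14058 + 7455) = -4941 - 1*(-6603) = -4941 + 6603 = 1662)
1/O = 1/1662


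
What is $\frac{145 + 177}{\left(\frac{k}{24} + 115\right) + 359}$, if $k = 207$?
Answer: $\frac{2576}{3861} \approx 0.66718$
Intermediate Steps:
$\frac{145 + 177}{\left(\frac{k}{24} + 115\right) + 359} = \frac{145 + 177}{\left(\frac{207}{24} + 115\right) + 359} = \frac{322}{\left(207 \cdot \frac{1}{24} + 115\right) + 359} = \frac{322}{\left(\frac{69}{8} + 115\right) + 359} = \frac{322}{\frac{989}{8} + 359} = \frac{322}{\frac{3861}{8}} = 322 \cdot \frac{8}{3861} = \frac{2576}{3861}$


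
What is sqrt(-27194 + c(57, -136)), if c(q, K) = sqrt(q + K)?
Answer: sqrt(-27194 + I*sqrt(79)) ≈ 0.027 + 164.91*I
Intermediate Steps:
c(q, K) = sqrt(K + q)
sqrt(-27194 + c(57, -136)) = sqrt(-27194 + sqrt(-136 + 57)) = sqrt(-27194 + sqrt(-79)) = sqrt(-27194 + I*sqrt(79))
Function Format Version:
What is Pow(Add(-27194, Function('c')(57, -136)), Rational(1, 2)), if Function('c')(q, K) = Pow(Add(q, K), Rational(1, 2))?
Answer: Pow(Add(-27194, Mul(I, Pow(79, Rational(1, 2)))), Rational(1, 2)) ≈ Add(0.027, Mul(164.91, I))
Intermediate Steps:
Function('c')(q, K) = Pow(Add(K, q), Rational(1, 2))
Pow(Add(-27194, Function('c')(57, -136)), Rational(1, 2)) = Pow(Add(-27194, Pow(Add(-136, 57), Rational(1, 2))), Rational(1, 2)) = Pow(Add(-27194, Pow(-79, Rational(1, 2))), Rational(1, 2)) = Pow(Add(-27194, Mul(I, Pow(79, Rational(1, 2)))), Rational(1, 2))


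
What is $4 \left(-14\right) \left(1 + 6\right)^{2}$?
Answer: $-2744$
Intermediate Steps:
$4 \left(-14\right) \left(1 + 6\right)^{2} = - 56 \cdot 7^{2} = \left(-56\right) 49 = -2744$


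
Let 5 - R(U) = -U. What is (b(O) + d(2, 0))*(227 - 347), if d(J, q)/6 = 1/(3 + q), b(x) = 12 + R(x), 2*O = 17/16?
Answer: -9375/4 ≈ -2343.8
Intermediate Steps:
R(U) = 5 + U (R(U) = 5 - (-1)*U = 5 + U)
O = 17/32 (O = (17/16)/2 = (17*(1/16))/2 = (½)*(17/16) = 17/32 ≈ 0.53125)
b(x) = 17 + x (b(x) = 12 + (5 + x) = 17 + x)
d(J, q) = 6/(3 + q)
(b(O) + d(2, 0))*(227 - 347) = ((17 + 17/32) + 6/(3 + 0))*(227 - 347) = (561/32 + 6/3)*(-120) = (561/32 + 6*(⅓))*(-120) = (561/32 + 2)*(-120) = (625/32)*(-120) = -9375/4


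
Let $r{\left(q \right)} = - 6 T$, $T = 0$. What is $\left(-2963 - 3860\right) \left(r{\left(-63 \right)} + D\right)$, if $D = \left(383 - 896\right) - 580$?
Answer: $7457539$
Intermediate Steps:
$r{\left(q \right)} = 0$ ($r{\left(q \right)} = \left(-6\right) 0 = 0$)
$D = -1093$ ($D = \left(383 - 896\right) - 580 = -513 - 580 = -1093$)
$\left(-2963 - 3860\right) \left(r{\left(-63 \right)} + D\right) = \left(-2963 - 3860\right) \left(0 - 1093\right) = \left(-6823\right) \left(-1093\right) = 7457539$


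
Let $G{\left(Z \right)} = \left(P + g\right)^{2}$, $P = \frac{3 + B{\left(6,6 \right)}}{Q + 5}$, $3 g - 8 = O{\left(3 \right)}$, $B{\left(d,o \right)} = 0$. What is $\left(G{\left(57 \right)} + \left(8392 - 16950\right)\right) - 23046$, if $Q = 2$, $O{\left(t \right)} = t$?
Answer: $- \frac{13929968}{441} \approx -31587.0$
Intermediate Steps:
$g = \frac{11}{3}$ ($g = \frac{8}{3} + \frac{1}{3} \cdot 3 = \frac{8}{3} + 1 = \frac{11}{3} \approx 3.6667$)
$P = \frac{3}{7}$ ($P = \frac{3 + 0}{2 + 5} = \frac{3}{7} \approx 0.42857$)
$G{\left(Z \right)} = \frac{7396}{441}$ ($G{\left(Z \right)} = \left(\frac{3}{7} + \frac{11}{3}\right)^{2} = \left(\frac{86}{21}\right)^{2} = \frac{7396}{441}$)
$\left(G{\left(57 \right)} + \left(8392 - 16950\right)\right) - 23046 = \left(\frac{7396}{441} + \left(8392 - 16950\right)\right) - 23046 = \left(\frac{7396}{441} - 8558\right) - 23046 = - \frac{3766682}{441} - 23046 = - \frac{13929968}{441}$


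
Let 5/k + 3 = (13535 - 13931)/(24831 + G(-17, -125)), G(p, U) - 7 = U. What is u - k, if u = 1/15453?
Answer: 127301632/76785957 ≈ 1.6579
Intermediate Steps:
G(p, U) = 7 + U
u = 1/15453 ≈ 6.4712e-5
k = -24713/14907 (k = 5/(-3 + (13535 - 13931)/(24831 + (7 - 125))) = 5/(-3 - 396/(24831 - 118)) = 5/(-3 - 396/24713) = 5/(-74535/24713) = 5*(-24713/74535) = -24713/14907 ≈ -1.6578)
u - k = 1/15453 - 1*(-24713/14907) = 1/15453 + 24713/14907 = 127301632/76785957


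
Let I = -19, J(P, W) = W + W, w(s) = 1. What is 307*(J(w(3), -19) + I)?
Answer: -17499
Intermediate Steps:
J(P, W) = 2*W
307*(J(w(3), -19) + I) = 307*(2*(-19) - 19) = 307*(-38 - 19) = 307*(-57) = -17499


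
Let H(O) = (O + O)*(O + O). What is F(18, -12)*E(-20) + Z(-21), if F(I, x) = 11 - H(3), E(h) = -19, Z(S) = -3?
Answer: 472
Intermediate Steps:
H(O) = 4*O**2 (H(O) = (2*O)*(2*O) = 4*O**2)
F(I, x) = -25 (F(I, x) = 11 - 4*3**2 = 11 - 4*9 = 11 - 1*36 = 11 - 36 = -25)
F(18, -12)*E(-20) + Z(-21) = -25*(-19) - 3 = 475 - 3 = 472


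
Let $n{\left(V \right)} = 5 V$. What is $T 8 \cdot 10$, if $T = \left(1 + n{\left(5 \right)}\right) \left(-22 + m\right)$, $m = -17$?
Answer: $-81120$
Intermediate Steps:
$T = -1014$ ($T = \left(1 + 5 \cdot 5\right) \left(-22 - 17\right) = \left(1 + 25\right) \left(-39\right) = 26 \left(-39\right) = -1014$)
$T 8 \cdot 10 = \left(-1014\right) 8 \cdot 10 = \left(-8112\right) 10 = -81120$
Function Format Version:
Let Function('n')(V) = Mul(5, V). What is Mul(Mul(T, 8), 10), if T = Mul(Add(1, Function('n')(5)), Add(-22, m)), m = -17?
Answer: -81120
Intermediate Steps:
T = -1014 (T = Mul(Add(1, Mul(5, 5)), Add(-22, -17)) = Mul(Add(1, 25), -39) = Mul(26, -39) = -1014)
Mul(Mul(T, 8), 10) = Mul(Mul(-1014, 8), 10) = Mul(-8112, 10) = -81120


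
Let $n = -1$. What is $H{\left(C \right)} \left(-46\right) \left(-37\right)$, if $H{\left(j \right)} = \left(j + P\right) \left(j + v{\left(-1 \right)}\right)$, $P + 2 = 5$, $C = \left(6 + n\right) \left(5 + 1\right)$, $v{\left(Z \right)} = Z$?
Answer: $1628814$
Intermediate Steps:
$C = 30$ ($C = \left(6 - 1\right) \left(5 + 1\right) = 5 \cdot 6 = 30$)
$P = 3$ ($P = -2 + 5 = 3$)
$H{\left(j \right)} = \left(-1 + j\right) \left(3 + j\right)$ ($H{\left(j \right)} = \left(j + 3\right) \left(j - 1\right) = \left(3 + j\right) \left(-1 + j\right) = \left(-1 + j\right) \left(3 + j\right)$)
$H{\left(C \right)} \left(-46\right) \left(-37\right) = \left(-3 + 30^{2} + 2 \cdot 30\right) \left(-46\right) \left(-37\right) = \left(-3 + 900 + 60\right) \left(-46\right) \left(-37\right) = 957 \left(-46\right) \left(-37\right) = \left(-44022\right) \left(-37\right) = 1628814$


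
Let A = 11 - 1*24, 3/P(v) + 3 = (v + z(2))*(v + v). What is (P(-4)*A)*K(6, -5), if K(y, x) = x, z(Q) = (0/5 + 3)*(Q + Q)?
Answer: -195/67 ≈ -2.9104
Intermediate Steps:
z(Q) = 6*Q (z(Q) = (0*(⅕) + 3)*(2*Q) = (0 + 3)*(2*Q) = 3*(2*Q) = 6*Q)
P(v) = 3/(-3 + 2*v*(12 + v)) (P(v) = 3/(-3 + (v + 6*2)*(v + v)) = 3/(-3 + (v + 12)*(2*v)) = 3/(-3 + (12 + v)*(2*v)) = 3/(-3 + 2*v*(12 + v)))
A = -13 (A = 11 - 24 = -13)
(P(-4)*A)*K(6, -5) = ((3/(-3 + 2*(-4)² + 24*(-4)))*(-13))*(-5) = ((3/(-3 + 2*16 - 96))*(-13))*(-5) = ((3/(-3 + 32 - 96))*(-13))*(-5) = ((3/(-67))*(-13))*(-5) = ((3*(-1/67))*(-13))*(-5) = -3/67*(-13)*(-5) = (39/67)*(-5) = -195/67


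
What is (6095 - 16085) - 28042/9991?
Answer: -99838132/9991 ≈ -9992.8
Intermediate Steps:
(6095 - 16085) - 28042/9991 = -9990 - 28042*1/9991 = -9990 - 28042/9991 = -99838132/9991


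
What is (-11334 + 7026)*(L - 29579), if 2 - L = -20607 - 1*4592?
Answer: 18860424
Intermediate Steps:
L = 25201 (L = 2 - (-20607 - 1*4592) = 2 - (-20607 - 4592) = 2 - 1*(-25199) = 2 + 25199 = 25201)
(-11334 + 7026)*(L - 29579) = (-11334 + 7026)*(25201 - 29579) = -4308*(-4378) = 18860424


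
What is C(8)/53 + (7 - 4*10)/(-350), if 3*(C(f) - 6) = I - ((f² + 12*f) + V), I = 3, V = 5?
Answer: -15051/18550 ≈ -0.81137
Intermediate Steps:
C(f) = 16/3 - 4*f - f²/3 (C(f) = 6 + (3 - ((f² + 12*f) + 5))/3 = 6 + (3 - (5 + f² + 12*f))/3 = 6 + (3 + (-5 - f² - 12*f))/3 = 6 + (-2 - f² - 12*f)/3 = 6 + (-⅔ - 4*f - f²/3) = 16/3 - 4*f - f²/3)
C(8)/53 + (7 - 4*10)/(-350) = (16/3 - 4*8 - ⅓*8²)/53 + (7 - 4*10)/(-350) = (16/3 - 32 - ⅓*64)*(1/53) + (7 - 40)*(-1/350) = (16/3 - 32 - 64/3)*(1/53) - 33*(-1/350) = -48*1/53 + 33/350 = -48/53 + 33/350 = -15051/18550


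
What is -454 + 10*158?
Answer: 1126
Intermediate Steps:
-454 + 10*158 = -454 + 1580 = 1126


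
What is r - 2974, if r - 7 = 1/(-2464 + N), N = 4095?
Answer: -4839176/1631 ≈ -2967.0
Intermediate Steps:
r = 11418/1631 (r = 7 + 1/(-2464 + 4095) = 7 + 1/1631 = 11418/1631 ≈ 7.0006)
r - 2974 = 11418/1631 - 2974 = -4839176/1631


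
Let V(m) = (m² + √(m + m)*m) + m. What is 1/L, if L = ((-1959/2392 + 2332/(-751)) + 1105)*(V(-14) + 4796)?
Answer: 2235609844/12256438884328851 + 12574744*I*√7/12256438884328851 ≈ 1.824e-7 + 2.7145e-9*I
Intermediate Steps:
V(m) = m + m² + √2*m^(3/2) (V(m) = (m² + √(2*m)*m) + m = (m² + (√2*√m)*m) + m = (m² + √2*m^(3/2)) + m = m + m² + √2*m^(3/2))
L = 4923151915623/898196 - 13845746649*I*√7/449098 (L = ((-1959/2392 + 2332/(-751)) + 1105)*((-14 + (-14)² + √2*(-14)^(3/2)) + 4796) = ((-1959*1/2392 + 2332*(-1/751)) + 1105)*((-14 + 196 + √2*(-14*I*√14)) + 4796) = ((-1959/2392 - 2332/751) + 1105)*((-14 + 196 - 28*I*√7) + 4796) = (-7049353/1796392 + 1105)*((182 - 28*I*√7) + 4796) = 1977963807*(4978 - 28*I*√7)/1796392 = 4923151915623/898196 - 13845746649*I*√7/449098 ≈ 5.4812e+6 - 81569.0*I)
1/L = 1/(4923151915623/898196 - 13845746649*I*√7/449098)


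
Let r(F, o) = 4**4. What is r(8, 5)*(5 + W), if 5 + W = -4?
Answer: -1024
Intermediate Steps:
W = -9 (W = -5 - 4 = -9)
r(F, o) = 256
r(8, 5)*(5 + W) = 256*(5 - 9) = 256*(-4) = -1024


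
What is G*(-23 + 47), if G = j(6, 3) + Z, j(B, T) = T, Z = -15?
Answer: -288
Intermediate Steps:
G = -12 (G = 3 - 15 = -12)
G*(-23 + 47) = -12*(-23 + 47) = -12*24 = -288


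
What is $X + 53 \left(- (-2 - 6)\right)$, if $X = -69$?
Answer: $355$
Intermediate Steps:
$X + 53 \left(- (-2 - 6)\right) = -69 + 53 \left(- (-2 - 6)\right) = -69 + 53 \left(\left(-1\right) \left(-8\right)\right) = -69 + 53 \cdot 8 = -69 + 424 = 355$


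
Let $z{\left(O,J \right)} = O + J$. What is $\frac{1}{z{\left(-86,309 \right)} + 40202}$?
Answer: $\frac{1}{40425} \approx 2.4737 \cdot 10^{-5}$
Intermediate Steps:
$z{\left(O,J \right)} = J + O$
$\frac{1}{z{\left(-86,309 \right)} + 40202} = \frac{1}{\left(309 - 86\right) + 40202} = \frac{1}{223 + 40202} = \frac{1}{40425}$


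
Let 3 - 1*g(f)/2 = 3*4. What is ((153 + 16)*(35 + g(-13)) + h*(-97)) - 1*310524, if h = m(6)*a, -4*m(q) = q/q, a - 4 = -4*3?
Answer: -307845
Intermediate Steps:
g(f) = -18 (g(f) = 6 - 6*4 = 6 - 2*12 = 6 - 24 = -18)
a = -8 (a = 4 - 4*3 = 4 - 12 = -8)
m(q) = -¼ (m(q) = -q/(4*q) = -¼*1 = -¼)
h = 2 (h = -¼*(-8) = 2)
((153 + 16)*(35 + g(-13)) + h*(-97)) - 1*310524 = ((153 + 16)*(35 - 18) + 2*(-97)) - 1*310524 = (169*17 - 194) - 310524 = (2873 - 194) - 310524 = 2679 - 310524 = -307845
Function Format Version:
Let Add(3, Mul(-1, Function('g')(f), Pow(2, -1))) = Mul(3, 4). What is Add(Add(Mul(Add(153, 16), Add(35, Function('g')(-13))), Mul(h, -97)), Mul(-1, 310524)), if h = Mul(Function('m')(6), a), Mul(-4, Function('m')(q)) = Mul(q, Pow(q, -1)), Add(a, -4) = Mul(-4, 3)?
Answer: -307845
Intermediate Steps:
Function('g')(f) = -18 (Function('g')(f) = Add(6, Mul(-2, Mul(3, 4))) = Add(6, Mul(-2, 12)) = Add(6, -24) = -18)
a = -8 (a = Add(4, Mul(-4, 3)) = Add(4, -12) = -8)
Function('m')(q) = Rational(-1, 4) (Function('m')(q) = Mul(Rational(-1, 4), Mul(q, Pow(q, -1))) = Mul(Rational(-1, 4), 1) = Rational(-1, 4))
h = 2 (h = Mul(Rational(-1, 4), -8) = 2)
Add(Add(Mul(Add(153, 16), Add(35, Function('g')(-13))), Mul(h, -97)), Mul(-1, 310524)) = Add(Add(Mul(Add(153, 16), Add(35, -18)), Mul(2, -97)), Mul(-1, 310524)) = Add(Add(Mul(169, 17), -194), -310524) = Add(Add(2873, -194), -310524) = Add(2679, -310524) = -307845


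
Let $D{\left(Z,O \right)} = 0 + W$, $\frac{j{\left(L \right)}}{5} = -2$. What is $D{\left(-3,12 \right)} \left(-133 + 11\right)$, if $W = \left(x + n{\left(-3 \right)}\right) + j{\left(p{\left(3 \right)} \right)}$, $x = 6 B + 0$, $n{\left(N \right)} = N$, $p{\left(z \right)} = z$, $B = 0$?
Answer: $1586$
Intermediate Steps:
$j{\left(L \right)} = -10$ ($j{\left(L \right)} = 5 \left(-2\right) = -10$)
$x = 0$ ($x = 6 \cdot 0 + 0 = 0 + 0 = 0$)
$W = -13$ ($W = \left(0 - 3\right) - 10 = -3 - 10 = -13$)
$D{\left(Z,O \right)} = -13$ ($D{\left(Z,O \right)} = 0 - 13 = -13$)
$D{\left(-3,12 \right)} \left(-133 + 11\right) = - 13 \left(-133 + 11\right) = \left(-13\right) \left(-122\right) = 1586$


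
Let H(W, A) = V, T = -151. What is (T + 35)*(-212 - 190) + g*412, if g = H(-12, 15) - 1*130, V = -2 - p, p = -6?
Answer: -5280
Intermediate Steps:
V = 4 (V = -2 - 1*(-6) = -2 + 6 = 4)
H(W, A) = 4
g = -126 (g = 4 - 1*130 = 4 - 130 = -126)
(T + 35)*(-212 - 190) + g*412 = (-151 + 35)*(-212 - 190) - 126*412 = -116*(-402) - 51912 = 46632 - 51912 = -5280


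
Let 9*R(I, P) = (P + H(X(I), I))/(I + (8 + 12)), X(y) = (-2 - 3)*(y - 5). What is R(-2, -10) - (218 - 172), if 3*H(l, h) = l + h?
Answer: -7451/162 ≈ -45.994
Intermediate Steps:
X(y) = 25 - 5*y (X(y) = -5*(-5 + y) = 25 - 5*y)
H(l, h) = h/3 + l/3 (H(l, h) = (l + h)/3 = (h + l)/3 = h/3 + l/3)
R(I, P) = (25/3 + P - 4*I/3)/(9*(20 + I)) (R(I, P) = ((P + (I/3 + (25 - 5*I)/3))/(I + (8 + 12)))/9 = ((P + (I/3 + (25/3 - 5*I/3)))/(I + 20))/9 = ((P + (25/3 - 4*I/3))/(20 + I))/9 = ((25/3 + P - 4*I/3)/(20 + I))/9 = (25/3 + P - 4*I/3)/(9*(20 + I)))
R(-2, -10) - (218 - 172) = (25 - 4*(-2) + 3*(-10))/(27*(20 - 2)) - (218 - 172) = (1/27)*(25 + 8 - 30)/18 - 1*46 = (1/27)*(1/18)*3 - 46 = 1/162 - 46 = -7451/162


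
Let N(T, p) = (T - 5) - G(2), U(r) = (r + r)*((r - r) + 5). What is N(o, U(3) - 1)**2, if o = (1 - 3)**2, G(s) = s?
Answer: 9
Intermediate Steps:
U(r) = 10*r (U(r) = (2*r)*(0 + 5) = (2*r)*5 = 10*r)
o = 4 (o = (-2)**2 = 4)
N(T, p) = -7 + T (N(T, p) = (T - 5) - 1*2 = (-5 + T) - 2 = -7 + T)
N(o, U(3) - 1)**2 = (-7 + 4)**2 = (-3)**2 = 9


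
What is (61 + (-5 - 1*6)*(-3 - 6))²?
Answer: 25600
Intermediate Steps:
(61 + (-5 - 1*6)*(-3 - 6))² = (61 + (-5 - 6)*(-9))² = (61 - 11*(-9))² = (61 + 99)² = 160² = 25600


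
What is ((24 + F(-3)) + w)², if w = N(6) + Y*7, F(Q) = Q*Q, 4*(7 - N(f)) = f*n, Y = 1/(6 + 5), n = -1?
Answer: 859329/484 ≈ 1775.5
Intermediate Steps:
Y = 1/11 ≈ 0.090909
N(f) = 7 + f/4 (N(f) = 7 - f*(-1)/4 = 7 - (-1)*f/4 = 7 + f/4)
F(Q) = Q²
w = 201/22 (w = (7 + (¼)*6) + (1/11)*7 = (7 + 3/2) + 7/11 = 17/2 + 7/11 = 201/22 ≈ 9.1364)
((24 + F(-3)) + w)² = ((24 + (-3)²) + 201/22)² = ((24 + 9) + 201/22)² = (33 + 201/22)² = (927/22)² = 859329/484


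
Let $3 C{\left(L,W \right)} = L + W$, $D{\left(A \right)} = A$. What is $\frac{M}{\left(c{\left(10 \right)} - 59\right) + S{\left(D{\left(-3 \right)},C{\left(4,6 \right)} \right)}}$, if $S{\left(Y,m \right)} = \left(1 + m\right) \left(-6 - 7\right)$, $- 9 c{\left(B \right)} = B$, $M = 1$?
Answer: $- \frac{9}{1048} \approx -0.0085878$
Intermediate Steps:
$c{\left(B \right)} = - \frac{B}{9}$
$C{\left(L,W \right)} = \frac{L}{3} + \frac{W}{3}$ ($C{\left(L,W \right)} = \frac{L + W}{3} = \frac{L}{3} + \frac{W}{3}$)
$S{\left(Y,m \right)} = -13 - 13 m$ ($S{\left(Y,m \right)} = \left(1 + m\right) \left(-13\right) = -13 - 13 m$)
$\frac{M}{\left(c{\left(10 \right)} - 59\right) + S{\left(D{\left(-3 \right)},C{\left(4,6 \right)} \right)}} = 1 \frac{1}{\left(\left(- \frac{1}{9}\right) 10 - 59\right) - \left(13 + 13 \left(\frac{1}{3} \cdot 4 + \frac{1}{3} \cdot 6\right)\right)} = 1 \frac{1}{\left(- \frac{10}{9} - 59\right) - \left(13 + 13 \left(\frac{4}{3} + 2\right)\right)} = 1 \frac{1}{- \frac{541}{9} - \frac{169}{3}} = 1 \frac{1}{- \frac{1048}{9}} = 1 \left(- \frac{9}{1048}\right) = - \frac{9}{1048}$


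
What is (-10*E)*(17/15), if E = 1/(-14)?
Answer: 17/21 ≈ 0.80952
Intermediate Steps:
E = -1/14 ≈ -0.071429
(-10*E)*(17/15) = (-10*(-1/14))*(17/15) = 5*(17*(1/15))/7 = (5/7)*(17/15) = 17/21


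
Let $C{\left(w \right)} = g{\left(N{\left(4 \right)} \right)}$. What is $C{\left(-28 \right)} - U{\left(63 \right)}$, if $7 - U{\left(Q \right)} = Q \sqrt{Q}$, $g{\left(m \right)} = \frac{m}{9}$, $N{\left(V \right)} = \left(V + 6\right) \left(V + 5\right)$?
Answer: $3 + 189 \sqrt{7} \approx 503.05$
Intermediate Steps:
$N{\left(V \right)} = \left(5 + V\right) \left(6 + V\right)$ ($N{\left(V \right)} = \left(6 + V\right) \left(5 + V\right) = \left(5 + V\right) \left(6 + V\right)$)
$g{\left(m \right)} = \frac{m}{9}$ ($g{\left(m \right)} = m \frac{1}{9} = \frac{m}{9}$)
$U{\left(Q \right)} = 7 - Q^{\frac{3}{2}}$ ($U{\left(Q \right)} = 7 - Q \sqrt{Q} = 7 - Q^{\frac{3}{2}}$)
$C{\left(w \right)} = 10$ ($C{\left(w \right)} = \frac{30 + 4^{2} + 11 \cdot 4}{9} = \frac{30 + 16 + 44}{9} = \frac{1}{9} \cdot 90 = 10$)
$C{\left(-28 \right)} - U{\left(63 \right)} = 10 - \left(7 - 63^{\frac{3}{2}}\right) = 10 - \left(7 - 189 \sqrt{7}\right) = 3 + 189 \sqrt{7}$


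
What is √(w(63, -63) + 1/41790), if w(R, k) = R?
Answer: √110023500090/41790 ≈ 7.9373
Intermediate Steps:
√(w(63, -63) + 1/41790) = √(63 + 1/41790) = √(2632771/41790) = √110023500090/41790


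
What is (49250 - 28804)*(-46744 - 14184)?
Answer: -1245733888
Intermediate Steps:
(49250 - 28804)*(-46744 - 14184) = 20446*(-60928) = -1245733888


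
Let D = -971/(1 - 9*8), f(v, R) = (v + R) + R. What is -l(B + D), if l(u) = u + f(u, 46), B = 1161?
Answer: -173336/71 ≈ -2441.4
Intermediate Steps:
f(v, R) = v + 2*R (f(v, R) = (R + v) + R = v + 2*R)
D = 971/71 (D = -971/(1 - 72) = -971/(-71) = -971*(-1/71) = 971/71 ≈ 13.676)
l(u) = 92 + 2*u (l(u) = u + (u + 2*46) = u + (u + 92) = u + (92 + u) = 92 + 2*u)
-l(B + D) = -(92 + 2*(1161 + 971/71)) = -(92 + 2*(83402/71)) = -(92 + 166804/71) = -1*173336/71 = -173336/71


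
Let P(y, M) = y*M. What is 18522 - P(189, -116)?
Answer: 40446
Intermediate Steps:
P(y, M) = M*y
18522 - P(189, -116) = 18522 - (-116)*189 = 18522 - 1*(-21924) = 18522 + 21924 = 40446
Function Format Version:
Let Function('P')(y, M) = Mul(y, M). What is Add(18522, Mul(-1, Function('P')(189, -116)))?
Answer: 40446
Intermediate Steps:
Function('P')(y, M) = Mul(M, y)
Add(18522, Mul(-1, Function('P')(189, -116))) = Add(18522, Mul(-1, Mul(-116, 189))) = Add(18522, Mul(-1, -21924)) = Add(18522, 21924) = 40446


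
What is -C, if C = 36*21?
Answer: -756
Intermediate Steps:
C = 756
-C = -1*756 = -756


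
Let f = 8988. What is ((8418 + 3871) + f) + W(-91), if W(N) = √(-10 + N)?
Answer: 21277 + I*√101 ≈ 21277.0 + 10.05*I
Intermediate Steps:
((8418 + 3871) + f) + W(-91) = ((8418 + 3871) + 8988) + √(-10 - 91) = (12289 + 8988) + √(-101) = 21277 + I*√101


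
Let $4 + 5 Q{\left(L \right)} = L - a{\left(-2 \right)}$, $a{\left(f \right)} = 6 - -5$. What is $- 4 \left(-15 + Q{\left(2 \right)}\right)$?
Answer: $\frac{352}{5} \approx 70.4$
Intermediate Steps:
$a{\left(f \right)} = 11$ ($a{\left(f \right)} = 6 + 5 = 11$)
$Q{\left(L \right)} = -3 + \frac{L}{5}$ ($Q{\left(L \right)} = - \frac{4}{5} + \frac{L - 11}{5} = - \frac{4}{5} + \frac{-11 + L}{5} = - \frac{4}{5} + \left(- \frac{11}{5} + \frac{L}{5}\right) = -3 + \frac{L}{5}$)
$- 4 \left(-15 + Q{\left(2 \right)}\right) = - 4 \left(-15 + \left(-3 + \frac{1}{5} \cdot 2\right)\right) = - 4 \left(-15 + \left(-3 + \frac{2}{5}\right)\right) = - 4 \left(-15 - \frac{13}{5}\right) = \left(-4\right) \left(- \frac{88}{5}\right) = \frac{352}{5}$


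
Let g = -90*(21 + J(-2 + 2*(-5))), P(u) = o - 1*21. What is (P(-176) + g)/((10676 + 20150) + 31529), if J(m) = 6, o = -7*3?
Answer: -824/20785 ≈ -0.039644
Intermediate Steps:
o = -21
P(u) = -42 (P(u) = -21 - 1*21 = -21 - 21 = -42)
g = -2430 (g = -90*(21 + 6) = -90*27 = -2430)
(P(-176) + g)/((10676 + 20150) + 31529) = (-42 - 2430)/((10676 + 20150) + 31529) = -2472/(30826 + 31529) = -2472/62355 = -2472*1/62355 = -824/20785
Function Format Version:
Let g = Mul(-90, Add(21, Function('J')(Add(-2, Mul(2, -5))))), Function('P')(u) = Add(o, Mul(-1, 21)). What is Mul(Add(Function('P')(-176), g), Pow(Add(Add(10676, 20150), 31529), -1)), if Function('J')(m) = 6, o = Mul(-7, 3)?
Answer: Rational(-824, 20785) ≈ -0.039644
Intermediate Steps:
o = -21
Function('P')(u) = -42 (Function('P')(u) = Add(-21, Mul(-1, 21)) = Add(-21, -21) = -42)
g = -2430 (g = Mul(-90, Add(21, 6)) = Mul(-90, 27) = -2430)
Mul(Add(Function('P')(-176), g), Pow(Add(Add(10676, 20150), 31529), -1)) = Mul(Add(-42, -2430), Pow(Add(Add(10676, 20150), 31529), -1)) = Mul(-2472, Pow(Add(30826, 31529), -1)) = Mul(-2472, Pow(62355, -1)) = Mul(-2472, Rational(1, 62355)) = Rational(-824, 20785)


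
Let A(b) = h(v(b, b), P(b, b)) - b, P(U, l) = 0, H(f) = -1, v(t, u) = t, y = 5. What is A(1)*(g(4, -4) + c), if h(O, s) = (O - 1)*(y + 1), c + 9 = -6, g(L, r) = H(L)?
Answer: 16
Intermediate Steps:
g(L, r) = -1
c = -15 (c = -9 - 6 = -15)
h(O, s) = -6 + 6*O (h(O, s) = (O - 1)*(5 + 1) = (-1 + O)*6 = -6 + 6*O)
A(b) = -6 + 5*b (A(b) = (-6 + 6*b) - b = -6 + 5*b)
A(1)*(g(4, -4) + c) = (-6 + 5*1)*(-1 - 15) = (-6 + 5)*(-16) = -1*(-16) = 16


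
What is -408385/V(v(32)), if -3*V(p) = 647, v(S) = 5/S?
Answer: 1225155/647 ≈ 1893.6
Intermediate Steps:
V(p) = -647/3 (V(p) = -1/3*647 = -647/3)
-408385/V(v(32)) = -408385/(-647/3) = -408385*(-3/647) = 1225155/647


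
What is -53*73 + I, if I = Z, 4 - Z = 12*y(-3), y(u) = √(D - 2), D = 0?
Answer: -3865 - 12*I*√2 ≈ -3865.0 - 16.971*I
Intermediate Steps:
y(u) = I*√2 (y(u) = √(0 - 2) = √(-2) = I*√2)
Z = 4 - 12*I*√2 ≈ 4.0 - 16.971*I
I = 4 - 12*I*√2 ≈ 4.0 - 16.971*I
-53*73 + I = -53*73 + (4 - 12*I*√2) = -3869 + (4 - 12*I*√2) = -3865 - 12*I*√2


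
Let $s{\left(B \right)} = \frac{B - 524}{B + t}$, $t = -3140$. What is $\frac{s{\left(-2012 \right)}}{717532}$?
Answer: $\frac{317}{462090608} \approx 6.8601 \cdot 10^{-7}$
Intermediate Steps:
$s{\left(B \right)} = \frac{-524 + B}{-3140 + B}$ ($s{\left(B \right)} = \frac{B - 524}{B - 3140} = \frac{-524 + B}{-3140 + B}$)
$\frac{s{\left(-2012 \right)}}{717532} = \frac{\frac{1}{-3140 - 2012} \left(-524 - 2012\right)}{717532} = \frac{1}{-5152} \left(-2536\right) \frac{1}{717532} = \left(- \frac{1}{5152}\right) \left(-2536\right) \frac{1}{717532} = \frac{317}{644} \cdot \frac{1}{717532} = \frac{317}{462090608}$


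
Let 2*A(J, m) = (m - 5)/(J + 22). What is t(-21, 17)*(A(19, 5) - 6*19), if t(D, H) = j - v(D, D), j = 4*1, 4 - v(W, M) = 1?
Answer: -114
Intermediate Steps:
v(W, M) = 3 (v(W, M) = 4 - 1*1 = 4 - 1 = 3)
j = 4
t(D, H) = 1 (t(D, H) = 4 - 1*3 = 4 - 3 = 1)
A(J, m) = (-5 + m)/(2*(22 + J)) (A(J, m) = ((m - 5)/(J + 22))/2 = ((-5 + m)/(22 + J))/2 = (-5 + m)/(2*(22 + J)))
t(-21, 17)*(A(19, 5) - 6*19) = 1*((-5 + 5)/(2*(22 + 19)) - 6*19) = 1*((½)*0/41 - 114) = 1*((½)*(1/41)*0 - 114) = 1*(0 - 114) = 1*(-114) = -114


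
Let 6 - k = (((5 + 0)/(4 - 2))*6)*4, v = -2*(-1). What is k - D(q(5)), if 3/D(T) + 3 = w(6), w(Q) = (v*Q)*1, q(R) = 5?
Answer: -163/3 ≈ -54.333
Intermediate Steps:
v = 2
w(Q) = 2*Q (w(Q) = (2*Q)*1 = 2*Q)
D(T) = ⅓ (D(T) = 3/(-3 + 2*6) = 3/(-3 + 12) = 3/9 = 3*(⅑) = ⅓)
k = -54 (k = 6 - ((5 + 0)/(4 - 2))*6*4 = 6 - (5/2)*6*4 = 6 - 15*4 = 6 - 1*60 = 6 - 60 = -54)
k - D(q(5)) = -54 - 1*⅓ = -54 - ⅓ = -163/3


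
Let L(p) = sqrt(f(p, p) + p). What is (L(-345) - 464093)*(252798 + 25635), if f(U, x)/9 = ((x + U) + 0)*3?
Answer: -129218806269 + 1392165*I*sqrt(759) ≈ -1.2922e+11 + 3.8354e+7*I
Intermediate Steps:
f(U, x) = 27*U + 27*x (f(U, x) = 9*(((x + U) + 0)*3) = 9*(((U + x) + 0)*3) = 9*((U + x)*3) = 9*(3*U + 3*x) = 27*U + 27*x)
L(p) = sqrt(55)*sqrt(p) (L(p) = sqrt((27*p + 27*p) + p) = sqrt(54*p + p) = sqrt(55*p) = sqrt(55)*sqrt(p))
(L(-345) - 464093)*(252798 + 25635) = (sqrt(55)*sqrt(-345) - 464093)*(252798 + 25635) = (sqrt(55)*(I*sqrt(345)) - 464093)*278433 = (5*I*sqrt(759) - 464093)*278433 = (-464093 + 5*I*sqrt(759))*278433 = -129218806269 + 1392165*I*sqrt(759)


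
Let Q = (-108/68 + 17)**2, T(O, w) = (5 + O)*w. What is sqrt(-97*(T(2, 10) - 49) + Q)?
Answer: I*sqrt(520049)/17 ≈ 42.42*I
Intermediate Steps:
T(O, w) = w*(5 + O)
Q = 68644/289 (Q = (-108*1/68 + 17)**2 = (-27/17 + 17)**2 = (262/17)**2 = 68644/289 ≈ 237.52)
sqrt(-97*(T(2, 10) - 49) + Q) = sqrt(-97*(10*(5 + 2) - 49) + 68644/289) = sqrt(-97*(10*7 - 49) + 68644/289) = sqrt(-97*(70 - 49) + 68644/289) = sqrt(-97*21 + 68644/289) = sqrt(-2037 + 68644/289) = sqrt(-520049/289) = I*sqrt(520049)/17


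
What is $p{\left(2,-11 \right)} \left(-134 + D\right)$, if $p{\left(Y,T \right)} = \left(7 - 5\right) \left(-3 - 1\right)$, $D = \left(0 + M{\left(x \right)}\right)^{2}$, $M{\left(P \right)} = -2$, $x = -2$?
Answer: $1040$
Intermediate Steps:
$D = 4$ ($D = \left(0 - 2\right)^{2} = \left(-2\right)^{2} = 4$)
$p{\left(Y,T \right)} = -8$ ($p{\left(Y,T \right)} = 2 \left(-4\right) = -8$)
$p{\left(2,-11 \right)} \left(-134 + D\right) = - 8 \left(-134 + 4\right) = \left(-8\right) \left(-130\right) = 1040$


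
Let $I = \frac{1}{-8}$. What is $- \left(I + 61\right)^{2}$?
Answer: $- \frac{237169}{64} \approx -3705.8$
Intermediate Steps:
$I = - \frac{1}{8} \approx -0.125$
$- \left(I + 61\right)^{2} = - \left(- \frac{1}{8} + 61\right)^{2} = - \left(\frac{487}{8}\right)^{2} = \left(-1\right) \frac{237169}{64} = - \frac{237169}{64}$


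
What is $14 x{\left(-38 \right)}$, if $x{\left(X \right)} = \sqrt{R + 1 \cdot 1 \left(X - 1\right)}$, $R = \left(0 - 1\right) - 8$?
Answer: $56 i \sqrt{3} \approx 96.995 i$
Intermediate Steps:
$R = -9$ ($R = -1 - 8 = -9$)
$x{\left(X \right)} = \sqrt{-10 + X}$ ($x{\left(X \right)} = \sqrt{-9 + 1 \cdot 1 \left(X - 1\right)} = \sqrt{-9 + 1 \cdot 1 \left(-1 + X\right)} = \sqrt{-9 + 1 \left(-1 + X\right)} = \sqrt{-9 + \left(-1 + X\right)} = \sqrt{-10 + X}$)
$14 x{\left(-38 \right)} = 14 \sqrt{-10 - 38} = 14 \sqrt{-48} = 14 \cdot 4 i \sqrt{3} = 56 i \sqrt{3}$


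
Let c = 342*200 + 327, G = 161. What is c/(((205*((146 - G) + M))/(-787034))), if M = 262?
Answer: -54090485718/50635 ≈ -1.0682e+6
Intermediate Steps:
c = 68727 (c = 68400 + 327 = 68727)
c/(((205*((146 - G) + M))/(-787034))) = 68727/(((205*((146 - 1*161) + 262))/(-787034))) = 68727/(((205*((146 - 161) + 262))*(-1/787034))) = 68727/(((205*(-15 + 262))*(-1/787034))) = 68727/(((205*247)*(-1/787034))) = 68727/((50635*(-1/787034))) = 68727/(-50635/787034) = 68727*(-787034/50635) = -54090485718/50635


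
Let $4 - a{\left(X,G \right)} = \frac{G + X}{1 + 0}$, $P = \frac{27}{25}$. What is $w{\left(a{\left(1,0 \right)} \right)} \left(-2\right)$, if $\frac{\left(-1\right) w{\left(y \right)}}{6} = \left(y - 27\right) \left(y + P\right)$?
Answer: $- \frac{29376}{25} \approx -1175.0$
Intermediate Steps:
$P = \frac{27}{25}$ ($P = 27 \cdot \frac{1}{25} = \frac{27}{25} \approx 1.08$)
$a{\left(X,G \right)} = 4 - G - X$ ($a{\left(X,G \right)} = 4 - \frac{G + X}{1 + 0} = 4 - \frac{G + X}{1} = 4 - \left(G + X\right) 1 = 4 - \left(G + X\right) = 4 - G - X$)
$w{\left(y \right)} = - 6 \left(-27 + y\right) \left(\frac{27}{25} + y\right)$ ($w{\left(y \right)} = - 6 \left(y - 27\right) \left(y + \frac{27}{25}\right) = - 6 \left(-27 + y\right) \left(\frac{27}{25} + y\right)$)
$w{\left(a{\left(1,0 \right)} \right)} \left(-2\right) = \left(\frac{4374}{25} - 6 \left(4 - 0 - 1\right)^{2} + \frac{3888 \left(4 - 0 - 1\right)}{25}\right) \left(-2\right) = \left(\frac{4374}{25} - 6 \left(4 + 0 - 1\right)^{2} + \frac{3888 \left(4 + 0 - 1\right)}{25}\right) \left(-2\right) = \left(\frac{4374}{25} - 6 \cdot 3^{2} + \frac{3888}{25} \cdot 3\right) \left(-2\right) = \left(\frac{4374}{25} - 54 + \frac{11664}{25}\right) \left(-2\right) = \frac{14688}{25} \left(-2\right) = - \frac{29376}{25}$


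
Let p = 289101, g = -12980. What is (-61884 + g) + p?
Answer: 214237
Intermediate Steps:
(-61884 + g) + p = (-61884 - 12980) + 289101 = -74864 + 289101 = 214237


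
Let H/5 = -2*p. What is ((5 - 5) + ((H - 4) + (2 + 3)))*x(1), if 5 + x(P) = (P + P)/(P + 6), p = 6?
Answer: 1947/7 ≈ 278.14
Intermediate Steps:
H = -60 (H = 5*(-2*6) = 5*(-12) = -60)
x(P) = -5 + 2*P/(6 + P) (x(P) = -5 + (P + P)/(P + 6) = -5 + (2*P)/(6 + P) = -5 + 2*P/(6 + P))
((5 - 5) + ((H - 4) + (2 + 3)))*x(1) = ((5 - 5) + ((-60 - 4) + (2 + 3)))*(3*(-10 - 1*1)/(6 + 1)) = (0 + (-64 + 5))*(3*(-10 - 1)/7) = (0 - 59)*(3*(⅐)*(-11)) = -59*(-33/7) = 1947/7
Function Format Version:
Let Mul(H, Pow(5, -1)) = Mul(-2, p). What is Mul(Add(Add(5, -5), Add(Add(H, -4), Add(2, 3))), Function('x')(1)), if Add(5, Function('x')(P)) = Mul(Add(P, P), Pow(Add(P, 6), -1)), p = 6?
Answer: Rational(1947, 7) ≈ 278.14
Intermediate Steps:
H = -60 (H = Mul(5, Mul(-2, 6)) = Mul(5, -12) = -60)
Function('x')(P) = Add(-5, Mul(2, P, Pow(Add(6, P), -1))) (Function('x')(P) = Add(-5, Mul(Add(P, P), Pow(Add(P, 6), -1))) = Add(-5, Mul(Mul(2, P), Pow(Add(6, P), -1))) = Add(-5, Mul(2, P, Pow(Add(6, P), -1))))
Mul(Add(Add(5, -5), Add(Add(H, -4), Add(2, 3))), Function('x')(1)) = Mul(Add(Add(5, -5), Add(Add(-60, -4), Add(2, 3))), Mul(3, Pow(Add(6, 1), -1), Add(-10, Mul(-1, 1)))) = Mul(Add(0, Add(-64, 5)), Mul(3, Pow(7, -1), Add(-10, -1))) = Mul(Add(0, -59), Mul(3, Rational(1, 7), -11)) = Mul(-59, Rational(-33, 7)) = Rational(1947, 7)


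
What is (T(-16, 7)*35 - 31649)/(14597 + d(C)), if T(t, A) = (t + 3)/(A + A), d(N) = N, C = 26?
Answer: -63363/29246 ≈ -2.1666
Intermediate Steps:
T(t, A) = (3 + t)/(2*A) (T(t, A) = (3 + t)/((2*A)) = (3 + t)*(1/(2*A)) = (3 + t)/(2*A))
(T(-16, 7)*35 - 31649)/(14597 + d(C)) = (((½)*(3 - 16)/7)*35 - 31649)/(14597 + 26) = (((½)*(⅐)*(-13))*35 - 31649)/14623 = (-13/14*35 - 31649)*(1/14623) = (-65/2 - 31649)*(1/14623) = -63363/2*1/14623 = -63363/29246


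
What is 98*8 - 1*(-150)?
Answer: 934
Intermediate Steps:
98*8 - 1*(-150) = 784 + 150 = 934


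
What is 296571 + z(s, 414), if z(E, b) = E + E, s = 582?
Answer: 297735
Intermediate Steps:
z(E, b) = 2*E
296571 + z(s, 414) = 296571 + 2*582 = 296571 + 1164 = 297735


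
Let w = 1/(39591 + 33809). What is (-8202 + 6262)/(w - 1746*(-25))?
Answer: -142396000/3203910001 ≈ -0.044444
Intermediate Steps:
w = 1/73400 ≈ 1.3624e-5
(-8202 + 6262)/(w - 1746*(-25)) = (-8202 + 6262)/(1/73400 - 1746*(-25)) = -1940/(1/73400 + 43650) = -1940/3203910001/73400 = -1940*73400/3203910001 = -142396000/3203910001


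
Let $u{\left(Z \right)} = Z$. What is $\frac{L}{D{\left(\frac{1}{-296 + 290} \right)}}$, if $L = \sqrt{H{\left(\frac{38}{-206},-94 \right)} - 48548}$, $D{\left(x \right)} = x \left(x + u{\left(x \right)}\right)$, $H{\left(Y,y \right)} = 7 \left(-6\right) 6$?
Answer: $360 i \sqrt{122} \approx 3976.3 i$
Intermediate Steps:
$H{\left(Y,y \right)} = -252$ ($H{\left(Y,y \right)} = \left(-42\right) 6 = -252$)
$D{\left(x \right)} = 2 x^{2}$ ($D{\left(x \right)} = x \left(x + x\right) = x 2 x = 2 x^{2}$)
$L = 20 i \sqrt{122}$ ($L = \sqrt{-252 - 48548} = \sqrt{-48800} = 20 i \sqrt{122} \approx 220.91 i$)
$\frac{L}{D{\left(\frac{1}{-296 + 290} \right)}} = \frac{20 i \sqrt{122}}{2 \left(\frac{1}{-296 + 290}\right)^{2}} = \frac{20 i \sqrt{122}}{2 \left(\frac{1}{-6}\right)^{2}} = \frac{20 i \sqrt{122}}{2 \left(- \frac{1}{6}\right)^{2}} = \frac{20 i \sqrt{122}}{2 \cdot \frac{1}{36}} = 20 i \sqrt{122} \frac{1}{\frac{1}{18}} = 20 i \sqrt{122} \cdot 18 = 360 i \sqrt{122}$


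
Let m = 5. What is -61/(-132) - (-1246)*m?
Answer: 822421/132 ≈ 6230.5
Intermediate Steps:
-61/(-132) - (-1246)*m = -61/(-132) - (-1246)*5 = -61*(-1/132) - 89*(-70) = 61/132 + 6230 = 822421/132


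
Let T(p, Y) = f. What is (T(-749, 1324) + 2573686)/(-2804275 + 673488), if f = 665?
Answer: -2574351/2130787 ≈ -1.2082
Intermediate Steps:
T(p, Y) = 665
(T(-749, 1324) + 2573686)/(-2804275 + 673488) = (665 + 2573686)/(-2804275 + 673488) = 2574351/(-2130787) = 2574351*(-1/2130787) = -2574351/2130787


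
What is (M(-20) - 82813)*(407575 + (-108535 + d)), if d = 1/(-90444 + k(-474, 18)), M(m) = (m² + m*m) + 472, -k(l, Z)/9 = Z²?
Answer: -2276492166868859/93360 ≈ -2.4384e+10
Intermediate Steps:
k(l, Z) = -9*Z²
M(m) = 472 + 2*m² (M(m) = (m² + m²) + 472 = 2*m² + 472 = 472 + 2*m²)
d = -1/93360 (d = 1/(-90444 - 9*18²) = 1/(-90444 - 9*324) = 1/(-90444 - 2916) = 1/(-93360) = -1/93360 ≈ -1.0711e-5)
(M(-20) - 82813)*(407575 + (-108535 + d)) = ((472 + 2*(-20)²) - 82813)*(407575 + (-108535 - 1/93360)) = ((472 + 2*400) - 82813)*(407575 - 10132827601/93360) = ((472 + 800) - 82813)*(27918374399/93360) = (1272 - 82813)*(27918374399/93360) = -81541*27918374399/93360 = -2276492166868859/93360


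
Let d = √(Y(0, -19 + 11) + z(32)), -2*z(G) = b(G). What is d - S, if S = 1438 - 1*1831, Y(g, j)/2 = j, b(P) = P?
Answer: 393 + 4*I*√2 ≈ 393.0 + 5.6569*I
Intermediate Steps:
Y(g, j) = 2*j
z(G) = -G/2
d = 4*I*√2 (d = √(2*(-19 + 11) - ½*32) = √(2*(-8) - 16) = √(-16 - 16) = √(-32) = 4*I*√2 ≈ 5.6569*I)
S = -393 (S = 1438 - 1831 = -393)
d - S = 4*I*√2 - 1*(-393) = 4*I*√2 + 393 = 393 + 4*I*√2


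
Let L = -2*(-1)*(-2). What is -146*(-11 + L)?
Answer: 2190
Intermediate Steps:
L = -4 (L = 2*(-2) = -4)
-146*(-11 + L) = -146*(-11 - 4) = -146*(-15) = 2190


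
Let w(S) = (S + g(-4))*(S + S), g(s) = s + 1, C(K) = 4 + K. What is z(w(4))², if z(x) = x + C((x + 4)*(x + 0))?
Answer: 11664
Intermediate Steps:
g(s) = 1 + s
w(S) = 2*S*(-3 + S) (w(S) = (S + (1 - 4))*(S + S) = (S - 3)*(2*S) = (-3 + S)*(2*S) = 2*S*(-3 + S))
z(x) = 4 + x + x*(4 + x) (z(x) = x + (4 + (x + 4)*(x + 0)) = x + (4 + (4 + x)*x) = x + (4 + x*(4 + x)) = 4 + x + x*(4 + x))
z(w(4))² = (4 + 2*4*(-3 + 4) + (2*4*(-3 + 4))*(4 + 2*4*(-3 + 4)))² = (4 + 2*4*1 + (2*4*1)*(4 + 2*4*1))² = (4 + 8 + 8*(4 + 8))² = (4 + 8 + 8*12)² = (4 + 8 + 96)² = 108² = 11664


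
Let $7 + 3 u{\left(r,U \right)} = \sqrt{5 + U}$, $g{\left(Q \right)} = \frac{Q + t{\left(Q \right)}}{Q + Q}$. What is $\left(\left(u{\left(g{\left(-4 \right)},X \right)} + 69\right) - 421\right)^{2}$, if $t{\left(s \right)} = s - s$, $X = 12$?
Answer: $\frac{\left(1063 - \sqrt{17}\right)^{2}}{9} \approx 1.2458 \cdot 10^{5}$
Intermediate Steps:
$t{\left(s \right)} = 0$
$g{\left(Q \right)} = \frac{1}{2}$ ($g{\left(Q \right)} = \frac{Q + 0}{Q + Q} = \frac{Q}{2 Q} = Q \frac{1}{2 Q} = \frac{1}{2}$)
$u{\left(r,U \right)} = - \frac{7}{3} + \frac{\sqrt{5 + U}}{3}$
$\left(\left(u{\left(g{\left(-4 \right)},X \right)} + 69\right) - 421\right)^{2} = \left(\left(\left(- \frac{7}{3} + \frac{\sqrt{5 + 12}}{3}\right) + 69\right) - 421\right)^{2} = \left(\left(\left(- \frac{7}{3} + \frac{\sqrt{17}}{3}\right) + 69\right) - 421\right)^{2} = \left(\left(\frac{200}{3} + \frac{\sqrt{17}}{3}\right) - 421\right)^{2} = \left(- \frac{1063}{3} + \frac{\sqrt{17}}{3}\right)^{2}$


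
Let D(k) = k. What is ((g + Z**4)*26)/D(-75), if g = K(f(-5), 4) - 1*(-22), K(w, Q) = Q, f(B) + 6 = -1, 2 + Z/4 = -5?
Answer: -5327244/25 ≈ -2.1309e+5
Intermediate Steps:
Z = -28 (Z = -8 + 4*(-5) = -8 - 20 = -28)
f(B) = -7 (f(B) = -6 - 1 = -7)
g = 26 (g = 4 - 1*(-22) = 4 + 22 = 26)
((g + Z**4)*26)/D(-75) = ((26 + (-28)**4)*26)/(-75) = ((26 + 614656)*26)*(-1/75) = (614682*26)*(-1/75) = 15981732*(-1/75) = -5327244/25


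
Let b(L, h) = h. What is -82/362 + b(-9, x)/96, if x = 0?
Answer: -41/181 ≈ -0.22652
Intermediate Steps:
-82/362 + b(-9, x)/96 = -82/362 + 0/96 = -82*1/362 + 0*(1/96) = -41/181 + 0 = -41/181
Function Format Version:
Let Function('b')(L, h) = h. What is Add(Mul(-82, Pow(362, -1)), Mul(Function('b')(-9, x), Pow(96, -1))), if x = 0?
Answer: Rational(-41, 181) ≈ -0.22652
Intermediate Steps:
Add(Mul(-82, Pow(362, -1)), Mul(Function('b')(-9, x), Pow(96, -1))) = Add(Mul(-82, Pow(362, -1)), Mul(0, Pow(96, -1))) = Add(Mul(-82, Rational(1, 362)), Mul(0, Rational(1, 96))) = Add(Rational(-41, 181), 0) = Rational(-41, 181)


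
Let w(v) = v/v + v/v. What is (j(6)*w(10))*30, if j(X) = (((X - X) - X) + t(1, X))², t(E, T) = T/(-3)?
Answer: 3840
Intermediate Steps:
t(E, T) = -T/3 (t(E, T) = T*(-⅓) = -T/3)
w(v) = 2 (w(v) = 1 + 1 = 2)
j(X) = 16*X²/9 (j(X) = (((X - X) - X) - X/3)² = ((0 - X) - X/3)² = (-X - X/3)² = (-4*X/3)² = 16*X²/9)
(j(6)*w(10))*30 = (((16/9)*6²)*2)*30 = (((16/9)*36)*2)*30 = (64*2)*30 = 128*30 = 3840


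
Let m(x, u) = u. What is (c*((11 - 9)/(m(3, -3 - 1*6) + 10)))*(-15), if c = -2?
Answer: 60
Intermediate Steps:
(c*((11 - 9)/(m(3, -3 - 1*6) + 10)))*(-15) = -2*(11 - 9)/((-3 - 1*6) + 10)*(-15) = -4/((-3 - 6) + 10)*(-15) = -4/(-9 + 10)*(-15) = -4/1*(-15) = -4*(-15) = 60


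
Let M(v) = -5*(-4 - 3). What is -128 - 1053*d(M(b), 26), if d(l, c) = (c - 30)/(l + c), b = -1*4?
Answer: -3596/61 ≈ -58.951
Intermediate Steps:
b = -4
M(v) = 35 (M(v) = -5*(-7) = 35)
d(l, c) = (-30 + c)/(c + l)
-128 - 1053*d(M(b), 26) = -128 - 1053*(-30 + 26)/(26 + 35) = -128 - 1053*(-4)/61 = -128 - 1053*(-4/61) = -128 + 4212/61 = -3596/61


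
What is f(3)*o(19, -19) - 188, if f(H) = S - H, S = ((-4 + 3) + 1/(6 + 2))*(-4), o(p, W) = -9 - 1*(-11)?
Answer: -187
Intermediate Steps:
o(p, W) = 2 (o(p, W) = -9 + 11 = 2)
S = 7/2 (S = (-1 + 1/8)*(-4) = (-1 + ⅛)*(-4) = -7/8*(-4) = 7/2 ≈ 3.5000)
f(H) = 7/2 - H
f(3)*o(19, -19) - 188 = (7/2 - 1*3)*2 - 188 = (7/2 - 3)*2 - 188 = (½)*2 - 188 = 1 - 188 = -187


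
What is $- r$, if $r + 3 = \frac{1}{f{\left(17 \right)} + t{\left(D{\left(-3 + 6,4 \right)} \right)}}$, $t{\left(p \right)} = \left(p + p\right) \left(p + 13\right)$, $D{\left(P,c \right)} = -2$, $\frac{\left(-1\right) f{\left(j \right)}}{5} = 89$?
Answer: $\frac{1468}{489} \approx 3.002$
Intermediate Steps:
$f{\left(j \right)} = -445$ ($f{\left(j \right)} = \left(-5\right) 89 = -445$)
$t{\left(p \right)} = 2 p \left(13 + p\right)$
$r = - \frac{1468}{489}$ ($r = -3 + \frac{1}{-445 + 2 \left(-2\right) \left(13 - 2\right)} = -3 + \frac{1}{-445 + 2 \left(-2\right) 11} = -3 + \frac{1}{-445 - 44} = -3 + \frac{1}{-489} = -3 - \frac{1}{489} = - \frac{1468}{489} \approx -3.002$)
$- r = \left(-1\right) \left(- \frac{1468}{489}\right) = \frac{1468}{489}$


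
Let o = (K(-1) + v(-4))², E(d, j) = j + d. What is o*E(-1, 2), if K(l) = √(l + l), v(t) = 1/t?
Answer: (-1 + 4*I*√2)²/16 ≈ -1.9375 - 0.70711*I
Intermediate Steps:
K(l) = √2*√l (K(l) = √(2*l) = √2*√l)
E(d, j) = d + j
o = (-¼ + I*√2)² (o = (√2*√(-1) + 1/(-4))² = (√2*I - ¼)² = (I*√2 - ¼)² = (-¼ + I*√2)² ≈ -1.9375 - 0.70711*I)
o*E(-1, 2) = ((-1 + 4*I*√2)²/16)*(-1 + 2) = ((-1 + 4*I*√2)²/16)*1 = (-1 + 4*I*√2)²/16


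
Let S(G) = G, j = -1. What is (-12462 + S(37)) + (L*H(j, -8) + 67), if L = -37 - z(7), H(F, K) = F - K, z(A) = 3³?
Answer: -12806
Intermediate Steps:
z(A) = 27
L = -64 (L = -37 - 1*27 = -37 - 27 = -64)
(-12462 + S(37)) + (L*H(j, -8) + 67) = (-12462 + 37) + (-64*(-1 - 1*(-8)) + 67) = -12425 + (-64*(-1 + 8) + 67) = -12425 + (-64*7 + 67) = -12425 + (-448 + 67) = -12425 - 381 = -12806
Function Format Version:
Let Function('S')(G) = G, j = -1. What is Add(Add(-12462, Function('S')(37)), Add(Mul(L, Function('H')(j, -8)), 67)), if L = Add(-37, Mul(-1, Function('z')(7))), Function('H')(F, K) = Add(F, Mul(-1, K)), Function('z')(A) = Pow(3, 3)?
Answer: -12806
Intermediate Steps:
Function('z')(A) = 27
L = -64 (L = Add(-37, Mul(-1, 27)) = Add(-37, -27) = -64)
Add(Add(-12462, Function('S')(37)), Add(Mul(L, Function('H')(j, -8)), 67)) = Add(Add(-12462, 37), Add(Mul(-64, Add(-1, Mul(-1, -8))), 67)) = Add(-12425, Add(Mul(-64, Add(-1, 8)), 67)) = Add(-12425, Add(Mul(-64, 7), 67)) = Add(-12425, Add(-448, 67)) = Add(-12425, -381) = -12806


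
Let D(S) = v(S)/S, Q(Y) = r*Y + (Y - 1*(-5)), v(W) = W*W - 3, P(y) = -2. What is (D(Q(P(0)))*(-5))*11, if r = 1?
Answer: 110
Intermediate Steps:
v(W) = -3 + W² (v(W) = W² - 3 = -3 + W²)
Q(Y) = 5 + 2*Y (Q(Y) = 1*Y + (Y - 1*(-5)) = Y + (Y + 5) = Y + (5 + Y) = 5 + 2*Y)
D(S) = (-3 + S²)/S
(D(Q(P(0)))*(-5))*11 = (((5 + 2*(-2)) - 3/(5 + 2*(-2)))*(-5))*11 = (((5 - 4) - 3/(5 - 4))*(-5))*11 = ((1 - 3/1)*(-5))*11 = ((1 - 3*1)*(-5))*11 = ((1 - 3)*(-5))*11 = -2*(-5)*11 = 10*11 = 110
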